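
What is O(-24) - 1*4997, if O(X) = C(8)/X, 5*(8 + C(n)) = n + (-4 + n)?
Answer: -149903/30 ≈ -4996.8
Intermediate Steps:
C(n) = -44/5 + 2*n/5 (C(n) = -8 + (n + (-4 + n))/5 = -8 + (-4 + 2*n)/5 = -8 + (-4/5 + 2*n/5) = -44/5 + 2*n/5)
O(X) = -28/(5*X) (O(X) = (-44/5 + (2/5)*8)/X = (-44/5 + 16/5)/X = -28/(5*X))
O(-24) - 1*4997 = -28/5/(-24) - 1*4997 = -28/5*(-1/24) - 4997 = 7/30 - 4997 = -149903/30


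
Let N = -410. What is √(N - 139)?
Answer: 3*I*√61 ≈ 23.431*I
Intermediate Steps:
√(N - 139) = √(-410 - 139) = √(-549) = 3*I*√61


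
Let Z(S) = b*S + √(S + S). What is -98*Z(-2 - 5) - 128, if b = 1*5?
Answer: 3302 - 98*I*√14 ≈ 3302.0 - 366.68*I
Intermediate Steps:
b = 5
Z(S) = 5*S + √2*√S (Z(S) = 5*S + √(S + S) = 5*S + √(2*S) = 5*S + √2*√S)
-98*Z(-2 - 5) - 128 = -98*(5*(-2 - 5) + √2*√(-2 - 5)) - 128 = -98*(5*(-7) + √2*√(-7)) - 128 = -98*(-35 + √2*(I*√7)) - 128 = -98*(-35 + I*√14) - 128 = (3430 - 98*I*√14) - 128 = 3302 - 98*I*√14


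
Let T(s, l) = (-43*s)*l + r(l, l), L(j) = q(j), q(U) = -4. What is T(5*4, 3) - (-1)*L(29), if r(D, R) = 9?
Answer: -2575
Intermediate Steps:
L(j) = -4
T(s, l) = 9 - 43*l*s (T(s, l) = (-43*s)*l + 9 = -43*l*s + 9 = 9 - 43*l*s)
T(5*4, 3) - (-1)*L(29) = (9 - 43*3*5*4) - (-1)*(-4) = (9 - 43*3*20) - 1*4 = (9 - 2580) - 4 = -2571 - 4 = -2575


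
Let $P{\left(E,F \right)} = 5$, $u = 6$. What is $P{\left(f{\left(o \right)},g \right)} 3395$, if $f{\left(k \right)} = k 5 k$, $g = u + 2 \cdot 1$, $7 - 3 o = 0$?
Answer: $16975$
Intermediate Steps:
$o = \frac{7}{3}$ ($o = \frac{7}{3} - 0 = \frac{7}{3} + 0 = \frac{7}{3} \approx 2.3333$)
$g = 8$ ($g = 6 + 2 \cdot 1 = 6 + 2 = 8$)
$f{\left(k \right)} = 5 k^{2}$ ($f{\left(k \right)} = 5 k k = 5 k^{2}$)
$P{\left(f{\left(o \right)},g \right)} 3395 = 5 \cdot 3395 = 16975$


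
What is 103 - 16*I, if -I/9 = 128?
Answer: 18535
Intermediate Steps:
I = -1152 (I = -9*128 = -1152)
103 - 16*I = 103 - 16*(-1152) = 103 + 18432 = 18535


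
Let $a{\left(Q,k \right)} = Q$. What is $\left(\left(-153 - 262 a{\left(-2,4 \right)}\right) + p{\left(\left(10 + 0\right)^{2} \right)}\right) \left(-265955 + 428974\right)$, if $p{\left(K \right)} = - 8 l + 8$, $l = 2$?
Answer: $59175897$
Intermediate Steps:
$p{\left(K \right)} = -8$ ($p{\left(K \right)} = \left(-8\right) 2 + 8 = -16 + 8 = -8$)
$\left(\left(-153 - 262 a{\left(-2,4 \right)}\right) + p{\left(\left(10 + 0\right)^{2} \right)}\right) \left(-265955 + 428974\right) = \left(\left(-153 - -524\right) - 8\right) \left(-265955 + 428974\right) = \left(\left(-153 + 524\right) - 8\right) 163019 = \left(371 - 8\right) 163019 = 363 \cdot 163019 = 59175897$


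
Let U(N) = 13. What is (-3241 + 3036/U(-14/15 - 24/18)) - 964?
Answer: -51629/13 ≈ -3971.5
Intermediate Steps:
(-3241 + 3036/U(-14/15 - 24/18)) - 964 = (-3241 + 3036/13) - 964 = -39097/13 - 964 = -51629/13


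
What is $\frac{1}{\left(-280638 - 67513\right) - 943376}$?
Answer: $- \frac{1}{1291527} \approx -7.7428 \cdot 10^{-7}$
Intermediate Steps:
$\frac{1}{\left(-280638 - 67513\right) - 943376} = \frac{1}{-348151 - 943376} = \frac{1}{-1291527} = - \frac{1}{1291527}$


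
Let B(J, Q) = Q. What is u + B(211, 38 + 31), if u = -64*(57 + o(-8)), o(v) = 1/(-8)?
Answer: -3571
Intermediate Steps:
o(v) = -1/8
u = -3640 (u = -64*(57 - 1/8) = -64*455/8 = -3640)
u + B(211, 38 + 31) = -3640 + (38 + 31) = -3640 + 69 = -3571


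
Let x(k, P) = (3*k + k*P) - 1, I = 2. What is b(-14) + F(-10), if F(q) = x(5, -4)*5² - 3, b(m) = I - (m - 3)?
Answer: -134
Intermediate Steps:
x(k, P) = -1 + 3*k + P*k (x(k, P) = (3*k + P*k) - 1 = -1 + 3*k + P*k)
b(m) = 5 - m (b(m) = 2 - (m - 3) = 2 - (-3 + m) = 2 + (3 - m) = 5 - m)
F(q) = -153 (F(q) = (-1 + 3*5 - 4*5)*5² - 3 = (-1 + 15 - 20)*25 - 3 = -6*25 - 3 = -150 - 3 = -153)
b(-14) + F(-10) = (5 - 1*(-14)) - 153 = (5 + 14) - 153 = 19 - 153 = -134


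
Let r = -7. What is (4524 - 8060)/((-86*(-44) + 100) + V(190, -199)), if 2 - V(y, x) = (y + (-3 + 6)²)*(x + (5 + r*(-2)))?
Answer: -1768/19853 ≈ -0.089055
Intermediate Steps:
V(y, x) = 2 - (9 + y)*(19 + x) (V(y, x) = 2 - (y + (-3 + 6)²)*(x + (5 - 7*(-2))) = 2 - (y + 3²)*(x + (5 + 14)) = 2 - (y + 9)*(x + 19) = 2 - (9 + y)*(19 + x))
(4524 - 8060)/((-86*(-44) + 100) + V(190, -199)) = (4524 - 8060)/((-86*(-44) + 100) + (-169 - 19*190 - 9*(-199) - 1*(-199)*190)) = -3536/((3784 + 100) + (-169 - 3610 + 1791 + 37810)) = -3536/(3884 + 35822) = -3536/39706 = -3536*1/39706 = -1768/19853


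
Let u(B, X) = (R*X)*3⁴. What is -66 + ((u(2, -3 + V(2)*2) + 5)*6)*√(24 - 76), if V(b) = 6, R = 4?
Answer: -66 + 35052*I*√13 ≈ -66.0 + 1.2638e+5*I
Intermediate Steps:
u(B, X) = 324*X (u(B, X) = (4*X)*3⁴ = (4*X)*81 = 324*X)
-66 + ((u(2, -3 + V(2)*2) + 5)*6)*√(24 - 76) = -66 + ((324*(-3 + 6*2) + 5)*6)*√(24 - 76) = -66 + ((324*(-3 + 12) + 5)*6)*√(-52) = -66 + ((324*9 + 5)*6)*(2*I*√13) = -66 + ((2916 + 5)*6)*(2*I*√13) = -66 + (2921*6)*(2*I*√13) = -66 + 17526*(2*I*√13) = -66 + 35052*I*√13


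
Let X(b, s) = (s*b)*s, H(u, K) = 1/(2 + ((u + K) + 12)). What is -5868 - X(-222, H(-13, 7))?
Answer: -187665/32 ≈ -5864.5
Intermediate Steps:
H(u, K) = 1/(14 + K + u) (H(u, K) = 1/(2 + ((K + u) + 12)) = 1/(2 + (12 + K + u)) = 1/(14 + K + u))
X(b, s) = b*s² (X(b, s) = (b*s)*s = b*s²)
-5868 - X(-222, H(-13, 7)) = -5868 - (-222)*(1/(14 + 7 - 13))² = -5868 - (-222)*(1/8)² = -5868 - (-222)*(⅛)² = -5868 - (-222)/64 = -5868 - 1*(-111/32) = -5868 + 111/32 = -187665/32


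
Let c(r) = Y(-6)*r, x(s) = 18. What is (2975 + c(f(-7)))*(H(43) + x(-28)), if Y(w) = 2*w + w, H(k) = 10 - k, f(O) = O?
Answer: -46515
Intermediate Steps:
Y(w) = 3*w
c(r) = -18*r (c(r) = (3*(-6))*r = -18*r)
(2975 + c(f(-7)))*(H(43) + x(-28)) = (2975 - 18*(-7))*((10 - 1*43) + 18) = (2975 + 126)*((10 - 43) + 18) = 3101*(-33 + 18) = 3101*(-15) = -46515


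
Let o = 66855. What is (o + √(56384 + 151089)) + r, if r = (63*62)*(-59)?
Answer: -163599 + √207473 ≈ -1.6314e+5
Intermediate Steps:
r = -230454 (r = 3906*(-59) = -230454)
(o + √(56384 + 151089)) + r = (66855 + √(56384 + 151089)) - 230454 = (66855 + √207473) - 230454 = -163599 + √207473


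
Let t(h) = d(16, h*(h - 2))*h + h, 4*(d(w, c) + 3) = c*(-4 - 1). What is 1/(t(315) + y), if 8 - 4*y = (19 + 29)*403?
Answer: -4/155308981 ≈ -2.5755e-8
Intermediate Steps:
d(w, c) = -3 - 5*c/4 (d(w, c) = -3 + (c*(-4 - 1))/4 = -3 + (c*(-5))/4 = -3 + (-5*c)/4 = -3 - 5*c/4)
t(h) = h + h*(-3 - 5*h*(-2 + h)/4) (t(h) = (-3 - 5*h*(h - 2)/4)*h + h = (-3 - 5*h*(-2 + h)/4)*h + h = h*(-3 - 5*h*(-2 + h)/4) + h = h + h*(-3 - 5*h*(-2 + h)/4))
y = -4834 (y = 2 - (19 + 29)*403/4 = 2 - 12*403 = 2 - ¼*19344 = 2 - 4836 = -4834)
1/(t(315) + y) = 1/(-¼*315*(8 + 5*315*(-2 + 315)) - 4834) = 1/(-¼*315*(8 + 5*315*313) - 4834) = 1/(-¼*315*(8 + 492975) - 4834) = 1/(-¼*315*492983 - 4834) = 1/(-155289645/4 - 4834) = 1/(-155308981/4) = -4/155308981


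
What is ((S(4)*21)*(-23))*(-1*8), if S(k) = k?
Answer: 15456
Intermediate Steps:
((S(4)*21)*(-23))*(-1*8) = ((4*21)*(-23))*(-1*8) = (84*(-23))*(-8) = -1932*(-8) = 15456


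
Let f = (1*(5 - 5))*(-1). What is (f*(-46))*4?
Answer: 0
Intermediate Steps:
f = 0 (f = (1*0)*(-1) = 0*(-1) = 0)
(f*(-46))*4 = (0*(-46))*4 = 0*4 = 0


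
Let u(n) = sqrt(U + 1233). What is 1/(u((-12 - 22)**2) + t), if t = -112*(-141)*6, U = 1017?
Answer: 5264/498774403 - 5*sqrt(10)/2992646418 ≈ 1.0549e-5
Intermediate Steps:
u(n) = 15*sqrt(10) (u(n) = sqrt(1017 + 1233) = sqrt(2250) = 15*sqrt(10))
t = 94752 (t = 15792*6 = 94752)
1/(u((-12 - 22)**2) + t) = 1/(15*sqrt(10) + 94752) = 1/(94752 + 15*sqrt(10))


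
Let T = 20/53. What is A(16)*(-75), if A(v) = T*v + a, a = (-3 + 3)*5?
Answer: -24000/53 ≈ -452.83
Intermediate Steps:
T = 20/53 (T = 20*(1/53) = 20/53 ≈ 0.37736)
a = 0 (a = 0*5 = 0)
A(v) = 20*v/53 (A(v) = 20*v/53 + 0 = 20*v/53)
A(16)*(-75) = ((20/53)*16)*(-75) = (320/53)*(-75) = -24000/53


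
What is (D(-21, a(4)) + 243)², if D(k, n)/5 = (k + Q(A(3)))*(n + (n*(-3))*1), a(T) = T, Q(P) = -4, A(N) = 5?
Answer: 1545049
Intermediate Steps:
D(k, n) = -10*n*(-4 + k) (D(k, n) = 5*((k - 4)*(n + (n*(-3))*1)) = 5*((-4 + k)*(n - 3*n*1)) = 5*((-4 + k)*(n - 3*n)) = 5*((-4 + k)*(-2*n)) = 5*(-2*n*(-4 + k)) = -10*n*(-4 + k))
(D(-21, a(4)) + 243)² = (10*4*(4 - 1*(-21)) + 243)² = (10*4*(4 + 21) + 243)² = (10*4*25 + 243)² = (1000 + 243)² = 1243² = 1545049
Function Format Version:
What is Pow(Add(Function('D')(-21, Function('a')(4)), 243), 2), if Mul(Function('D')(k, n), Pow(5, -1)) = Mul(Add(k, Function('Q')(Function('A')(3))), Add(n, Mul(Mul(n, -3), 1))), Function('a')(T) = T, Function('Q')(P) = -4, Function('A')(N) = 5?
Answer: 1545049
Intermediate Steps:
Function('D')(k, n) = Mul(-10, n, Add(-4, k)) (Function('D')(k, n) = Mul(5, Mul(Add(k, -4), Add(n, Mul(Mul(n, -3), 1)))) = Mul(5, Mul(Add(-4, k), Add(n, Mul(Mul(-3, n), 1)))) = Mul(5, Mul(Add(-4, k), Add(n, Mul(-3, n)))) = Mul(5, Mul(Add(-4, k), Mul(-2, n))) = Mul(5, Mul(-2, n, Add(-4, k))) = Mul(-10, n, Add(-4, k)))
Pow(Add(Function('D')(-21, Function('a')(4)), 243), 2) = Pow(Add(Mul(10, 4, Add(4, Mul(-1, -21))), 243), 2) = Pow(Add(Mul(10, 4, Add(4, 21)), 243), 2) = Pow(Add(Mul(10, 4, 25), 243), 2) = Pow(Add(1000, 243), 2) = Pow(1243, 2) = 1545049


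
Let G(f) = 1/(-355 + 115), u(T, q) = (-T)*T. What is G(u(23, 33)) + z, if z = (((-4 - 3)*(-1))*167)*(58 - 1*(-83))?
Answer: 39558959/240 ≈ 1.6483e+5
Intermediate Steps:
u(T, q) = -T²
z = 164829 (z = (-7*(-1)*167)*(58 + 83) = (7*167)*141 = 1169*141 = 164829)
G(f) = -1/240 (G(f) = 1/(-240) = -1/240)
G(u(23, 33)) + z = -1/240 + 164829 = 39558959/240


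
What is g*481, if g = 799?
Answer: 384319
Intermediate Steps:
g*481 = 799*481 = 384319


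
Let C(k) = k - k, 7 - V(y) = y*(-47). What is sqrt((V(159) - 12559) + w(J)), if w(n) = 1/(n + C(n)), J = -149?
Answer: 2*I*sqrt(28189757)/149 ≈ 71.267*I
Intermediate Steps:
V(y) = 7 + 47*y (V(y) = 7 - y*(-47) = 7 - (-47)*y = 7 + 47*y)
C(k) = 0
w(n) = 1/n (w(n) = 1/(n + 0) = 1/n)
sqrt((V(159) - 12559) + w(J)) = sqrt(((7 + 47*159) - 12559) + 1/(-149)) = sqrt(((7 + 7473) - 12559) - 1/149) = sqrt((7480 - 12559) - 1/149) = sqrt(-5079 - 1/149) = sqrt(-756772/149) = 2*I*sqrt(28189757)/149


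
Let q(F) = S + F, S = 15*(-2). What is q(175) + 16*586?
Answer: 9521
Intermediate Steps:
S = -30
q(F) = -30 + F
q(175) + 16*586 = (-30 + 175) + 16*586 = 145 + 9376 = 9521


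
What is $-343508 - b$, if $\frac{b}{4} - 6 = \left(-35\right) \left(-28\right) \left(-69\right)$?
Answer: $-73052$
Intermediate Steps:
$b = -270456$ ($b = 24 + 4 \left(-35\right) \left(-28\right) \left(-69\right) = 24 + 4 \cdot 980 \left(-69\right) = 24 + 4 \left(-67620\right) = 24 - 270480 = -270456$)
$-343508 - b = -343508 - -270456 = -343508 + 270456 = -73052$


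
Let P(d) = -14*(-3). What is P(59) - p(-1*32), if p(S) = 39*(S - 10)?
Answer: 1680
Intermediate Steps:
P(d) = 42
p(S) = -390 + 39*S (p(S) = 39*(-10 + S) = -390 + 39*S)
P(59) - p(-1*32) = 42 - (-390 + 39*(-1*32)) = 42 - (-390 + 39*(-32)) = 42 - (-390 - 1248) = 42 - 1*(-1638) = 42 + 1638 = 1680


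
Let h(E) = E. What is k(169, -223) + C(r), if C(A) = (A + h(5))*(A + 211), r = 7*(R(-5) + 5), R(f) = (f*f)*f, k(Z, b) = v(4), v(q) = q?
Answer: 525219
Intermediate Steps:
k(Z, b) = 4
R(f) = f**3 (R(f) = f**2*f = f**3)
r = -840 (r = 7*((-5)**3 + 5) = 7*(-125 + 5) = 7*(-120) = -840)
C(A) = (5 + A)*(211 + A) (C(A) = (A + 5)*(A + 211) = (5 + A)*(211 + A))
k(169, -223) + C(r) = 4 + (1055 + (-840)**2 + 216*(-840)) = 4 + (1055 + 705600 - 181440) = 4 + 525215 = 525219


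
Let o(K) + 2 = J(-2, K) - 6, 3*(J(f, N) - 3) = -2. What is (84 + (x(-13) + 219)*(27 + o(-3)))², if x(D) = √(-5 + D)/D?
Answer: 3822693392/169 - 608768*I*√2/13 ≈ 2.2619e+7 - 66225.0*I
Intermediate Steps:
J(f, N) = 7/3 (J(f, N) = 3 + (⅓)*(-2) = 3 - ⅔ = 7/3)
x(D) = √(-5 + D)/D
o(K) = -17/3 (o(K) = -2 + (7/3 - 6) = -2 - 11/3 = -17/3)
(84 + (x(-13) + 219)*(27 + o(-3)))² = (84 + (√(-5 - 13)/(-13) + 219)*(27 - 17/3))² = (84 + (-3*I*√2/13 + 219)*(64/3))² = (84 + (219 - 3*I*√2/13)*(64/3))² = (84 + (4672 - 64*I*√2/13))² = (4756 - 64*I*√2/13)²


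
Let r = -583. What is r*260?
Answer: -151580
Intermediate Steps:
r*260 = -583*260 = -151580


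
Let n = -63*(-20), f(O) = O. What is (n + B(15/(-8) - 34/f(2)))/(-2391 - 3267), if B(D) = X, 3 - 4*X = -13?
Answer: -632/2829 ≈ -0.22340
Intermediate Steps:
X = 4 (X = ¾ - ¼*(-13) = ¾ + 13/4 = 4)
B(D) = 4
n = 1260 (n = -1*(-1260) = 1260)
(n + B(15/(-8) - 34/f(2)))/(-2391 - 3267) = (1260 + 4)/(-2391 - 3267) = 1264/(-5658) = 1264*(-1/5658) = -632/2829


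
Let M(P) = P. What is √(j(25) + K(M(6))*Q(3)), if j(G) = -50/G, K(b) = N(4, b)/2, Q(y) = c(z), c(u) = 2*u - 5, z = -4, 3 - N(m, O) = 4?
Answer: 3*√2/2 ≈ 2.1213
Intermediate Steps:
N(m, O) = -1 (N(m, O) = 3 - 1*4 = 3 - 4 = -1)
c(u) = -5 + 2*u
Q(y) = -13 (Q(y) = -5 + 2*(-4) = -5 - 8 = -13)
K(b) = -½ (K(b) = -1/2 = -1*½ = -½)
√(j(25) + K(M(6))*Q(3)) = √(-50/25 - ½*(-13)) = √(-50*1/25 + 13/2) = √(-2 + 13/2) = √(9/2) = 3*√2/2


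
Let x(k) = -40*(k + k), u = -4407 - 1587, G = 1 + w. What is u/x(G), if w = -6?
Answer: -2997/200 ≈ -14.985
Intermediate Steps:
G = -5 (G = 1 - 6 = -5)
u = -5994
x(k) = -80*k
u/x(G) = -5994/((-80*(-5))) = -5994/400 = -5994*1/400 = -2997/200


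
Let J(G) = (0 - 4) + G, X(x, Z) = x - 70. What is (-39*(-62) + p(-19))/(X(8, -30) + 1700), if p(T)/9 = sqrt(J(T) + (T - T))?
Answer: 31/21 + I*sqrt(23)/182 ≈ 1.4762 + 0.026351*I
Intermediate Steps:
X(x, Z) = -70 + x
J(G) = -4 + G
p(T) = 9*sqrt(-4 + T) (p(T) = 9*sqrt((-4 + T) + (T - T)) = 9*sqrt((-4 + T) + 0) = 9*sqrt(-4 + T))
(-39*(-62) + p(-19))/(X(8, -30) + 1700) = (-39*(-62) + 9*sqrt(-4 - 19))/((-70 + 8) + 1700) = (2418 + 9*sqrt(-23))/(-62 + 1700) = (2418 + 9*(I*sqrt(23)))/1638 = (2418 + 9*I*sqrt(23))*(1/1638) = 31/21 + I*sqrt(23)/182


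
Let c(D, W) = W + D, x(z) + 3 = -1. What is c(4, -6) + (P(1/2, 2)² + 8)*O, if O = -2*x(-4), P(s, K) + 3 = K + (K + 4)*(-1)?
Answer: 454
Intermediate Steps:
x(z) = -4 (x(z) = -3 - 1 = -4)
P(s, K) = -7 (P(s, K) = -3 + (K + (K + 4)*(-1)) = -3 + (K + (4 + K)*(-1)) = -3 + (K + (-4 - K)) = -3 - 4 = -7)
c(D, W) = D + W
O = 8 (O = -2*(-4) = 8)
c(4, -6) + (P(1/2, 2)² + 8)*O = (4 - 6) + ((-7)² + 8)*8 = -2 + (49 + 8)*8 = -2 + 57*8 = -2 + 456 = 454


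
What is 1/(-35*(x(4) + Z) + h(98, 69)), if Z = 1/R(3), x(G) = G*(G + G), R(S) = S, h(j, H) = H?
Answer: -3/3188 ≈ -0.00094103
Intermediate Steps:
x(G) = 2*G**2 (x(G) = G*(2*G) = 2*G**2)
Z = 1/3 ≈ 0.33333
1/(-35*(x(4) + Z) + h(98, 69)) = 1/(-35*(2*4**2 + 1/3) + 69) = 1/(-35*(2*16 + 1/3) + 69) = 1/(-35*(32 + 1/3) + 69) = 1/(-35*97/3 + 69) = 1/(-3395/3 + 69) = 1/(-3188/3) = -3/3188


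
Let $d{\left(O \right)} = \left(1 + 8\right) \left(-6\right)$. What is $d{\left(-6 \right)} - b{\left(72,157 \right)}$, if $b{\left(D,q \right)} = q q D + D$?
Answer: $-1774854$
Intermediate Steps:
$b{\left(D,q \right)} = D + D q^{2}$ ($b{\left(D,q \right)} = q D q + D = D q^{2} + D = D + D q^{2}$)
$d{\left(O \right)} = -54$ ($d{\left(O \right)} = 9 \left(-6\right) = -54$)
$d{\left(-6 \right)} - b{\left(72,157 \right)} = -54 - 72 \left(1 + 157^{2}\right) = -54 - 72 \left(1 + 24649\right) = -54 - 72 \cdot 24650 = -54 - 1774800 = -1774854$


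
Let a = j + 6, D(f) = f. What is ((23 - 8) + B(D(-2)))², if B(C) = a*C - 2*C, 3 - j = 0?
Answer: 1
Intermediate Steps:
j = 3 (j = 3 - 1*0 = 3 + 0 = 3)
a = 9 (a = 3 + 6 = 9)
B(C) = 7*C (B(C) = 9*C - 2*C = 7*C)
((23 - 8) + B(D(-2)))² = ((23 - 8) + 7*(-2))² = (15 - 14)² = 1² = 1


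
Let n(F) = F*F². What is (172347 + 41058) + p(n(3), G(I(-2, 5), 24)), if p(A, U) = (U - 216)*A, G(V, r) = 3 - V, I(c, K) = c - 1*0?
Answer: 207708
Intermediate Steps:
n(F) = F³
I(c, K) = c (I(c, K) = c + 0 = c)
p(A, U) = A*(-216 + U) (p(A, U) = (-216 + U)*A = A*(-216 + U))
(172347 + 41058) + p(n(3), G(I(-2, 5), 24)) = (172347 + 41058) + 3³*(-216 + (3 - 1*(-2))) = 213405 + 27*(-216 + (3 + 2)) = 213405 + 27*(-216 + 5) = 213405 + 27*(-211) = 213405 - 5697 = 207708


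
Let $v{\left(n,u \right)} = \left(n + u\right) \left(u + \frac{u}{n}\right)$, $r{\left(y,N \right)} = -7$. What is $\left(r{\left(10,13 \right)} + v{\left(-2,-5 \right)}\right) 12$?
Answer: $126$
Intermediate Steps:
$\left(r{\left(10,13 \right)} + v{\left(-2,-5 \right)}\right) 12 = \left(-7 - \frac{5 \left(-5 - 2 \left(1 - 2 - 5\right)\right)}{-2}\right) 12 = \left(-7 - - \frac{5 \left(-5 - -12\right)}{2}\right) 12 = \left(-7 - - \frac{5 \left(-5 + 12\right)}{2}\right) 12 = \left(-7 - \left(- \frac{5}{2}\right) 7\right) 12 = \left(-7 + \frac{35}{2}\right) 12 = \frac{21}{2} \cdot 12 = 126$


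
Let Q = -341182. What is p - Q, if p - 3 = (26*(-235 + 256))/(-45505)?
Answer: 15525622879/45505 ≈ 3.4119e+5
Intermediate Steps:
p = 135969/45505 (p = 3 + (26*(-235 + 256))/(-45505) = 3 + (26*21)*(-1/45505) = 3 + 546*(-1/45505) = 3 - 546/45505 = 135969/45505 ≈ 2.9880)
p - Q = 135969/45505 - 1*(-341182) = 135969/45505 + 341182 = 15525622879/45505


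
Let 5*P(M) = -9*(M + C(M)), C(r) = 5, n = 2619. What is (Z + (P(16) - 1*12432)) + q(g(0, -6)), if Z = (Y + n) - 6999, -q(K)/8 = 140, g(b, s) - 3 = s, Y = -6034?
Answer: -120019/5 ≈ -24004.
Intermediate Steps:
g(b, s) = 3 + s
P(M) = -9 - 9*M/5 (P(M) = (-9*(M + 5))/5 = (-9*(5 + M))/5 = (-45 - 9*M)/5 = -9 - 9*M/5)
q(K) = -1120 (q(K) = -8*140 = -1120)
Z = -10414 (Z = (-6034 + 2619) - 6999 = -3415 - 6999 = -10414)
(Z + (P(16) - 1*12432)) + q(g(0, -6)) = (-10414 + ((-9 - 9/5*16) - 1*12432)) - 1120 = (-10414 + ((-9 - 144/5) - 12432)) - 1120 = (-10414 + (-189/5 - 12432)) - 1120 = (-10414 - 62349/5) - 1120 = -114419/5 - 1120 = -120019/5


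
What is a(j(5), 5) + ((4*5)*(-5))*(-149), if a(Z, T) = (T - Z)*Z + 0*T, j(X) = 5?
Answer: 14900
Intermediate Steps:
a(Z, T) = Z*(T - Z) (a(Z, T) = Z*(T - Z) + 0 = Z*(T - Z))
a(j(5), 5) + ((4*5)*(-5))*(-149) = 5*(5 - 1*5) + ((4*5)*(-5))*(-149) = 5*(5 - 5) + (20*(-5))*(-149) = 5*0 - 100*(-149) = 0 + 14900 = 14900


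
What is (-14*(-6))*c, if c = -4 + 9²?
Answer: 6468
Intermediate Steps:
c = 77 (c = -4 + 81 = 77)
(-14*(-6))*c = -14*(-6)*77 = 84*77 = 6468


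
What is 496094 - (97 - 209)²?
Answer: 483550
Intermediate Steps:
496094 - (97 - 209)² = 496094 - 1*(-112)² = 496094 - 1*12544 = 496094 - 12544 = 483550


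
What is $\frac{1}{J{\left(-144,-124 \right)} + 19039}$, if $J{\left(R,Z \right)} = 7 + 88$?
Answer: $\frac{1}{19134} \approx 5.2263 \cdot 10^{-5}$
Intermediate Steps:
$J{\left(R,Z \right)} = 95$
$\frac{1}{J{\left(-144,-124 \right)} + 19039} = \frac{1}{95 + 19039} = \frac{1}{19134}$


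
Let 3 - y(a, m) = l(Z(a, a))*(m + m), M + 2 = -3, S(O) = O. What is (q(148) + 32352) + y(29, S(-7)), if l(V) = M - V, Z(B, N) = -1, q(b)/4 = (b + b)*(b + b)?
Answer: 382763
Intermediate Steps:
q(b) = 16*b**2 (q(b) = 4*((b + b)*(b + b)) = 4*((2*b)*(2*b)) = 4*(4*b**2) = 16*b**2)
M = -5 (M = -2 - 3 = -5)
l(V) = -5 - V
y(a, m) = 3 + 8*m (y(a, m) = 3 - (-5 - 1*(-1))*(m + m) = 3 - (-5 + 1)*2*m = 3 - (-4)*2*m = 3 - (-8)*m = 3 + 8*m)
(q(148) + 32352) + y(29, S(-7)) = (16*148**2 + 32352) + (3 + 8*(-7)) = (16*21904 + 32352) + (3 - 56) = (350464 + 32352) - 53 = 382816 - 53 = 382763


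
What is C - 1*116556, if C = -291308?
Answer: -407864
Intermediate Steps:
C - 1*116556 = -291308 - 1*116556 = -291308 - 116556 = -407864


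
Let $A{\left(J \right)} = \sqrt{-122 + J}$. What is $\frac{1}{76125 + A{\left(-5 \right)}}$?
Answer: $\frac{76125}{5795015752} - \frac{i \sqrt{127}}{5795015752} \approx 1.3136 \cdot 10^{-5} - 1.9447 \cdot 10^{-9} i$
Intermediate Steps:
$\frac{1}{76125 + A{\left(-5 \right)}} = \frac{1}{76125 + \sqrt{-122 - 5}} = \frac{1}{76125 + \sqrt{-127}} = \frac{1}{76125 + i \sqrt{127}}$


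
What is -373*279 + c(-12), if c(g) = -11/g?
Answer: -1248793/12 ≈ -1.0407e+5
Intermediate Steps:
-373*279 + c(-12) = -373*279 - 11/(-12) = -104067 - 11*(-1/12) = -104067 + 11/12 = -1248793/12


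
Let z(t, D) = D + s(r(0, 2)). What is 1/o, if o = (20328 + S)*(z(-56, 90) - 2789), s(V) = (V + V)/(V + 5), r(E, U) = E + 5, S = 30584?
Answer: -1/137360576 ≈ -7.2801e-9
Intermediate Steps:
r(E, U) = 5 + E
s(V) = 2*V/(5 + V) (s(V) = (2*V)/(5 + V) = 2*V/(5 + V))
z(t, D) = 1 + D (z(t, D) = D + 2*(5 + 0)/(5 + (5 + 0)) = D + 2*5/(5 + 5) = D + 2*5/10 = D + 2*5*(⅒) = D + 1 = 1 + D)
o = -137360576 (o = (20328 + 30584)*((1 + 90) - 2789) = 50912*(91 - 2789) = 50912*(-2698) = -137360576)
1/o = 1/(-137360576) = -1/137360576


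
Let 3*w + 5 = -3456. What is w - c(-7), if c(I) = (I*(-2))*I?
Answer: -3167/3 ≈ -1055.7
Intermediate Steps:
w = -3461/3 (w = -5/3 + (1/3)*(-3456) = -5/3 - 1152 = -3461/3 ≈ -1153.7)
c(I) = -2*I**2 (c(I) = (-2*I)*I = -2*I**2)
w - c(-7) = -3461/3 - (-2)*(-7)**2 = -3461/3 - (-2)*49 = -3461/3 - 1*(-98) = -3461/3 + 98 = -3167/3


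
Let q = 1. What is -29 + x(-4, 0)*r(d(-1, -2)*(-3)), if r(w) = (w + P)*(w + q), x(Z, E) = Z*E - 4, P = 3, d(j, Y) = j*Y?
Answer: -89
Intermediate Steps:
d(j, Y) = Y*j
x(Z, E) = -4 + E*Z (x(Z, E) = E*Z - 4 = -4 + E*Z)
r(w) = (1 + w)*(3 + w) (r(w) = (w + 3)*(w + 1) = (3 + w)*(1 + w) = (1 + w)*(3 + w))
-29 + x(-4, 0)*r(d(-1, -2)*(-3)) = -29 + (-4 + 0*(-4))*(3 + (-2*(-1)*(-3))² + 4*(-2*(-1)*(-3))) = -29 + (-4 + 0)*(3 + (2*(-3))² + 4*(2*(-3))) = -29 - 4*(3 + (-6)² + 4*(-6)) = -29 - 4*(3 + 36 - 24) = -29 - 4*15 = -29 - 60 = -89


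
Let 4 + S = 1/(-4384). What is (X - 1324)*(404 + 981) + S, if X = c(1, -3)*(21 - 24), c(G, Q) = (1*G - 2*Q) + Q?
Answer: -8111995777/4384 ≈ -1.8504e+6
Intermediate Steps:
c(G, Q) = G - Q (c(G, Q) = (G - 2*Q) + Q = G - Q)
X = -12 (X = (1 - 1*(-3))*(21 - 24) = (1 + 3)*(-3) = 4*(-3) = -12)
S = -17537/4384 (S = -4 + 1/(-4384) = -4 - 1/4384 = -17537/4384 ≈ -4.0002)
(X - 1324)*(404 + 981) + S = (-12 - 1324)*(404 + 981) - 17537/4384 = -1336*1385 - 17537/4384 = -1850360 - 17537/4384 = -8111995777/4384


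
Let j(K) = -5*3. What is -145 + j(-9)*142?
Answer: -2275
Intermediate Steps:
j(K) = -15
-145 + j(-9)*142 = -145 - 15*142 = -145 - 2130 = -2275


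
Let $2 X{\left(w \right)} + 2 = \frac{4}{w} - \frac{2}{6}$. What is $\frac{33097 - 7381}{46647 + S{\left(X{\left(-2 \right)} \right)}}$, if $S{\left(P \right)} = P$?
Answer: $\frac{154296}{279869} \approx 0.55132$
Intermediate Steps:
$X{\left(w \right)} = - \frac{7}{6} + \frac{2}{w}$ ($X{\left(w \right)} = -1 + \frac{\frac{4}{w} - \frac{2}{6}}{2} = -1 + \frac{\frac{4}{w} - \frac{1}{3}}{2} = -1 + \frac{- \frac{1}{3} + \frac{4}{w}}{2} = -1 - \left(\frac{1}{6} - \frac{2}{w}\right) = - \frac{7}{6} + \frac{2}{w}$)
$\frac{33097 - 7381}{46647 + S{\left(X{\left(-2 \right)} \right)}} = \frac{33097 - 7381}{46647 - \left(\frac{7}{6} - \frac{2}{-2}\right)} = \frac{25716}{46647 + \left(- \frac{7}{6} + 2 \left(- \frac{1}{2}\right)\right)} = \frac{25716}{46647 - \frac{13}{6}} = \frac{25716}{\frac{279869}{6}} = 25716 \cdot \frac{6}{279869} = \frac{154296}{279869}$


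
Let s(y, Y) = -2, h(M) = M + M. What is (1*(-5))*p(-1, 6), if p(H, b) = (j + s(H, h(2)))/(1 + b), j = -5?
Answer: 5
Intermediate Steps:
h(M) = 2*M
p(H, b) = -7/(1 + b) (p(H, b) = (-5 - 2)/(1 + b) = -7/(1 + b))
(1*(-5))*p(-1, 6) = (1*(-5))*(-7/(1 + 6)) = -(-35)/7 = -5*(-1) = 5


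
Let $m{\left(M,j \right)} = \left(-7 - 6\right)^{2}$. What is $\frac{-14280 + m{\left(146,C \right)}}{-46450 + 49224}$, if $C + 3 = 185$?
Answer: $- \frac{14111}{2774} \approx -5.0869$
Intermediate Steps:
$C = 182$ ($C = -3 + 185 = 182$)
$m{\left(M,j \right)} = 169$ ($m{\left(M,j \right)} = \left(-13\right)^{2} = 169$)
$\frac{-14280 + m{\left(146,C \right)}}{-46450 + 49224} = \frac{-14280 + 169}{-46450 + 49224} = - \frac{14111}{2774}$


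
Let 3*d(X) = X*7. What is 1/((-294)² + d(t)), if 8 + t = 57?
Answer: 3/259651 ≈ 1.1554e-5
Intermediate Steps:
t = 49 (t = -8 + 57 = 49)
d(X) = 7*X/3 (d(X) = (X*7)/3 = (7*X)/3 = 7*X/3)
1/((-294)² + d(t)) = 1/((-294)² + (7/3)*49) = 1/(86436 + 343/3) = 1/(259651/3) = 3/259651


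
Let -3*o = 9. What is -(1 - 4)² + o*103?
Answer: -318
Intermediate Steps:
o = -3 (o = -⅓*9 = -3)
-(1 - 4)² + o*103 = -(1 - 4)² - 3*103 = -1*(-3)² - 309 = -1*9 - 309 = -9 - 309 = -318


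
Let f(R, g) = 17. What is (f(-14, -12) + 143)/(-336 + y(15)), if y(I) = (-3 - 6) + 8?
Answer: -160/337 ≈ -0.47478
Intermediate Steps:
y(I) = -1 (y(I) = -9 + 8 = -1)
(f(-14, -12) + 143)/(-336 + y(15)) = (17 + 143)/(-336 - 1) = 160/(-337) = 160*(-1/337) = -160/337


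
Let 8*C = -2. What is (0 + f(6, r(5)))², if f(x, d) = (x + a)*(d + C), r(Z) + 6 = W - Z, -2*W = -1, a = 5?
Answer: 223729/16 ≈ 13983.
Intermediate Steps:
C = -¼ (C = (⅛)*(-2) = -¼ ≈ -0.25000)
W = ½ (W = -½*(-1) = ½ ≈ 0.50000)
r(Z) = -11/2 - Z (r(Z) = -6 + (½ - Z) = -11/2 - Z)
f(x, d) = (5 + x)*(-¼ + d) (f(x, d) = (x + 5)*(d - ¼) = (5 + x)*(-¼ + d))
(0 + f(6, r(5)))² = (0 + (-5/4 + 5*(-11/2 - 1*5) - ¼*6 + (-11/2 - 1*5)*6))² = (0 + (-5/4 + 5*(-11/2 - 5) - 3/2 + (-11/2 - 5)*6))² = (0 + (-5/4 + 5*(-21/2) - 3/2 - 21/2*6))² = (0 + (-5/4 - 105/2 - 3/2 - 63))² = (0 - 473/4)² = (-473/4)² = 223729/16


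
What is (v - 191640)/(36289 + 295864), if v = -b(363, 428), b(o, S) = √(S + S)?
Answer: -191640/332153 - 2*√214/332153 ≈ -0.57705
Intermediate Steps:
b(o, S) = √2*√S (b(o, S) = √(2*S) = √2*√S)
v = -2*√214 (v = -√2*√428 = -√2*2*√107 = -2*√214 ≈ -29.257)
(v - 191640)/(36289 + 295864) = (-2*√214 - 191640)/(36289 + 295864) = (-191640 - 2*√214)/332153 = (-191640 - 2*√214)*(1/332153) = -191640/332153 - 2*√214/332153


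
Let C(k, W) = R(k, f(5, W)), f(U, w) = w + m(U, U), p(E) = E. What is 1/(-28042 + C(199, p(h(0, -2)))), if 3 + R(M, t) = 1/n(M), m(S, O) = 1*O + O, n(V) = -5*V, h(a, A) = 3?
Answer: -995/27904776 ≈ -3.5657e-5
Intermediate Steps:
m(S, O) = 2*O (m(S, O) = O + O = 2*O)
f(U, w) = w + 2*U
R(M, t) = -3 - 1/(5*M) (R(M, t) = -3 + 1/(-5*M) = -3 - 1/(5*M))
C(k, W) = -3 - 1/(5*k)
1/(-28042 + C(199, p(h(0, -2)))) = 1/(-28042 + (-3 - 1/5/199)) = 1/(-28042 + (-3 - 1/5*1/199)) = 1/(-28042 + (-3 - 1/995)) = 1/(-28042 - 2986/995) = 1/(-27904776/995) = -995/27904776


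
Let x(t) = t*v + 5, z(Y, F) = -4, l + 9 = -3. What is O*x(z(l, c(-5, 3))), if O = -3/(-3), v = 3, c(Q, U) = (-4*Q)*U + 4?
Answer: -7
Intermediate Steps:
c(Q, U) = 4 - 4*Q*U (c(Q, U) = -4*Q*U + 4 = 4 - 4*Q*U)
l = -12 (l = -9 - 3 = -12)
x(t) = 5 + 3*t (x(t) = t*3 + 5 = 3*t + 5 = 5 + 3*t)
O = 1 (O = -3*(-⅓) = 1)
O*x(z(l, c(-5, 3))) = 1*(5 + 3*(-4)) = 1*(5 - 12) = 1*(-7) = -7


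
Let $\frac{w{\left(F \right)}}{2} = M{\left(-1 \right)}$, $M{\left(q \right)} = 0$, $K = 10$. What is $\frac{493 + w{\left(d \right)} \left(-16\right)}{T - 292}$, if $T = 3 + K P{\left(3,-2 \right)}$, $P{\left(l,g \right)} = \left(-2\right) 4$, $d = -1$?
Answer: $- \frac{493}{369} \approx -1.336$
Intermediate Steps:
$P{\left(l,g \right)} = -8$
$T = -77$ ($T = 3 + 10 \left(-8\right) = 3 - 80 = -77$)
$w{\left(F \right)} = 0$ ($w{\left(F \right)} = 2 \cdot 0 = 0$)
$\frac{493 + w{\left(d \right)} \left(-16\right)}{T - 292} = \frac{493 + 0 \left(-16\right)}{-77 - 292} = \frac{493 + 0}{-369} = 493 \left(- \frac{1}{369}\right) = - \frac{493}{369}$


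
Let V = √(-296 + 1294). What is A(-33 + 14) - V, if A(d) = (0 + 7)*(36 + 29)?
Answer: 455 - √998 ≈ 423.41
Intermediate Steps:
V = √998 ≈ 31.591
A(d) = 455 (A(d) = 7*65 = 455)
A(-33 + 14) - V = 455 - √998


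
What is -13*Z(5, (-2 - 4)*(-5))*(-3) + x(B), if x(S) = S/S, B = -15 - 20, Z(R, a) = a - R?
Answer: 976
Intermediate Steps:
B = -35
x(S) = 1
-13*Z(5, (-2 - 4)*(-5))*(-3) + x(B) = -13*((-2 - 4)*(-5) - 1*5)*(-3) + 1 = -13*(-6*(-5) - 5)*(-3) + 1 = -13*(30 - 5)*(-3) + 1 = -13*25*(-3) + 1 = -325*(-3) + 1 = 975 + 1 = 976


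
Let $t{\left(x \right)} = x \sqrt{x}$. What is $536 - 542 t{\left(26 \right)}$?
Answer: $536 - 14092 \sqrt{26} \approx -71319.0$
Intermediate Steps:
$t{\left(x \right)} = x^{\frac{3}{2}}$
$536 - 542 t{\left(26 \right)} = 536 - 542 \cdot 26^{\frac{3}{2}} = 536 - 542 \cdot 26 \sqrt{26} = 536 - 14092 \sqrt{26}$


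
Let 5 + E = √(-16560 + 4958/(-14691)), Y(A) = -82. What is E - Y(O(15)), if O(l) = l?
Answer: 77 + I*√3574142803338/14691 ≈ 77.0 + 128.69*I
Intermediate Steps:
E = -5 + I*√3574142803338/14691 (E = -5 + √(-16560 + 4958/(-14691)) = -5 + √(-16560 + 4958*(-1/14691)) = -5 + √(-16560 - 4958/14691) = -5 + √(-243287918/14691) = -5 + I*√3574142803338/14691 ≈ -5.0 + 128.69*I)
E - Y(O(15)) = (-5 + I*√3574142803338/14691) - 1*(-82) = (-5 + I*√3574142803338/14691) + 82 = 77 + I*√3574142803338/14691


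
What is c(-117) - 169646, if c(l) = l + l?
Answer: -169880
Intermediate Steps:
c(l) = 2*l
c(-117) - 169646 = 2*(-117) - 169646 = -234 - 169646 = -169880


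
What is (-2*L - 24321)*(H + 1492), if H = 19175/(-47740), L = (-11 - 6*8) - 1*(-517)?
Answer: -359419827097/9548 ≈ -3.7643e+7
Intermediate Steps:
L = 458 (L = (-11 - 48) + 517 = -59 + 517 = 458)
H = -3835/9548 (H = 19175*(-1/47740) = -3835/9548 ≈ -0.40165)
(-2*L - 24321)*(H + 1492) = (-2*458 - 24321)*(-3835/9548 + 1492) = (-916 - 24321)*(14241781/9548) = -25237*14241781/9548 = -359419827097/9548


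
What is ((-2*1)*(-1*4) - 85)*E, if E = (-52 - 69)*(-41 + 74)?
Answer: 307461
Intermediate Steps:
E = -3993 (E = -121*33 = -3993)
((-2*1)*(-1*4) - 85)*E = ((-2*1)*(-1*4) - 85)*(-3993) = (-2*(-4) - 85)*(-3993) = (8 - 85)*(-3993) = -77*(-3993) = 307461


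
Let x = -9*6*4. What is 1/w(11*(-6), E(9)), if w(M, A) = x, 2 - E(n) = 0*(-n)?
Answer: -1/216 ≈ -0.0046296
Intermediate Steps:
E(n) = 2 (E(n) = 2 - 0*(-n) = 2 - 1*0 = 2 + 0 = 2)
x = -216 (x = -54*4 = -216)
w(M, A) = -216
1/w(11*(-6), E(9)) = 1/(-216) = -1/216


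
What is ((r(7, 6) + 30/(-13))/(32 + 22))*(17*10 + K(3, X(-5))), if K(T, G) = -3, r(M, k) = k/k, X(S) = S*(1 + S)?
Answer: -2839/702 ≈ -4.0442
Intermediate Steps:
r(M, k) = 1
((r(7, 6) + 30/(-13))/(32 + 22))*(17*10 + K(3, X(-5))) = ((1 + 30/(-13))/(32 + 22))*(17*10 - 3) = ((1 + 30*(-1/13))/54)*(170 - 3) = ((1 - 30/13)*(1/54))*167 = -17/13*1/54*167 = -17/702*167 = -2839/702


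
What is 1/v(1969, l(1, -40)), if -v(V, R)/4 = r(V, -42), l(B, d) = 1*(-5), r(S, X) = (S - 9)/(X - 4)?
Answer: 23/3920 ≈ 0.0058673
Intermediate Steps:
r(S, X) = (-9 + S)/(-4 + X)
l(B, d) = -5
v(V, R) = -18/23 + 2*V/23 (v(V, R) = -4*(-9 + V)/(-4 - 42) = -4*(-9 + V)/(-46) = -(-2)*(-9 + V)/23 = -4*(9/46 - V/46) = -18/23 + 2*V/23)
1/v(1969, l(1, -40)) = 1/(-18/23 + (2/23)*1969) = 1/(-18/23 + 3938/23) = 1/(3920/23) = 23/3920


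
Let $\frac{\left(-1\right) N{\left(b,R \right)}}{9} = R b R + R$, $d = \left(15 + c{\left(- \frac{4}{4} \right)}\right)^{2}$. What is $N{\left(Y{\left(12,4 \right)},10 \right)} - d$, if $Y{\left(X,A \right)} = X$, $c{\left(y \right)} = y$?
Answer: $-11086$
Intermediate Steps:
$d = 196$ ($d = \left(15 - \frac{4}{4}\right)^{2} = \left(15 - 1\right)^{2} = 14^{2} = 196$)
$N{\left(b,R \right)} = - 9 R - 9 b R^{2}$ ($N{\left(b,R \right)} = - 9 \left(R b R + R\right) = - 9 \left(b R^{2} + R\right) = - 9 \left(R + b R^{2}\right) = - 9 R - 9 b R^{2}$)
$N{\left(Y{\left(12,4 \right)},10 \right)} - d = \left(-9\right) 10 \left(1 + 10 \cdot 12\right) - 196 = \left(-9\right) 10 \left(1 + 120\right) - 196 = \left(-9\right) 10 \cdot 121 - 196 = -10890 - 196 = -11086$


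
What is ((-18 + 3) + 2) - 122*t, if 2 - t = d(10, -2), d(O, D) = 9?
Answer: 841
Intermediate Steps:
t = -7 (t = 2 - 1*9 = 2 - 9 = -7)
((-18 + 3) + 2) - 122*t = ((-18 + 3) + 2) - 122*(-7) = (-15 + 2) + 854 = -13 + 854 = 841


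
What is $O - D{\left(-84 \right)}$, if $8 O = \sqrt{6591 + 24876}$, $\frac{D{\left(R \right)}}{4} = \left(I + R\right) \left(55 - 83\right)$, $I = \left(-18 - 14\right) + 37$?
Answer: $-8848 + \frac{\sqrt{31467}}{8} \approx -8825.8$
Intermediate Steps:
$I = 5$ ($I = -32 + 37 = 5$)
$D{\left(R \right)} = -560 - 112 R$ ($D{\left(R \right)} = 4 \left(5 + R\right) \left(55 - 83\right) = 4 \left(5 + R\right) \left(-28\right) = 4 \left(-140 - 28 R\right) = -560 - 112 R$)
$O = \frac{\sqrt{31467}}{8}$ ($O = \frac{\sqrt{6591 + 24876}}{8} = \frac{\sqrt{31467}}{8} \approx 22.174$)
$O - D{\left(-84 \right)} = \frac{\sqrt{31467}}{8} - \left(-560 - -9408\right) = \frac{\sqrt{31467}}{8} - \left(-560 + 9408\right) = \frac{\sqrt{31467}}{8} - 8848 = -8848 + \frac{\sqrt{31467}}{8}$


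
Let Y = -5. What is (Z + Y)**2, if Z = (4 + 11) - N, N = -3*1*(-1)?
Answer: 49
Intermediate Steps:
N = 3 (N = -3*(-1) = 3)
Z = 12 (Z = (4 + 11) - 1*3 = 15 - 3 = 12)
(Z + Y)**2 = (12 - 5)**2 = 7**2 = 49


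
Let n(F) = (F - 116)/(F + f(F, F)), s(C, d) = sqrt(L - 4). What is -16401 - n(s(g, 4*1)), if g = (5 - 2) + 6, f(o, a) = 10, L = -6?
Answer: 2*(-8201*sqrt(10) + 81947*I)/(sqrt(10) - 10*I) ≈ -16391.0 - 3.6222*I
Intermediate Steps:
g = 9 (g = 3 + 6 = 9)
s(C, d) = I*sqrt(10) (s(C, d) = sqrt(-6 - 4) = sqrt(-10) = I*sqrt(10))
n(F) = (-116 + F)/(10 + F) (n(F) = (F - 116)/(F + 10) = (-116 + F)/(10 + F))
-16401 - n(s(g, 4*1)) = -16401 - (-116 + I*sqrt(10))/(10 + I*sqrt(10))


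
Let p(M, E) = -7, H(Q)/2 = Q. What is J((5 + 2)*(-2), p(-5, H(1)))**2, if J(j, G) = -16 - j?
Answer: 4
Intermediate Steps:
H(Q) = 2*Q
J((5 + 2)*(-2), p(-5, H(1)))**2 = (-16 - (5 + 2)*(-2))**2 = (-16 - 7*(-2))**2 = (-16 - 1*(-14))**2 = (-16 + 14)**2 = (-2)**2 = 4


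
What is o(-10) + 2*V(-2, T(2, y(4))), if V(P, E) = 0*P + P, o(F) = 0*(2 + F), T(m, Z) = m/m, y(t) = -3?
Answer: -4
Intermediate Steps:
T(m, Z) = 1
o(F) = 0
V(P, E) = P (V(P, E) = 0 + P = P)
o(-10) + 2*V(-2, T(2, y(4))) = 0 + 2*(-2) = 0 - 4 = -4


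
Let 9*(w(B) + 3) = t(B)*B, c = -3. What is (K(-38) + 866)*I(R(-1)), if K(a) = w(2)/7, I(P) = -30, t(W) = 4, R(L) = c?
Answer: -545390/21 ≈ -25971.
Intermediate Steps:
R(L) = -3
w(B) = -3 + 4*B/9 (w(B) = -3 + (4*B)/9 = -3 + 4*B/9)
K(a) = -19/63 (K(a) = (-3 + (4/9)*2)/7 = (-3 + 8/9)*(1/7) = -19/9*1/7 = -19/63)
(K(-38) + 866)*I(R(-1)) = (-19/63 + 866)*(-30) = (54539/63)*(-30) = -545390/21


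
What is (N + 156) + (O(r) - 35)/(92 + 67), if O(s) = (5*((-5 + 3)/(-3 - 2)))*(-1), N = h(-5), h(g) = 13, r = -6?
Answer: 26834/159 ≈ 168.77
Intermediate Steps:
N = 13
O(s) = -2 (O(s) = (5*(-2/(-5)))*(-1) = (5*(-2*(-1/5)))*(-1) = (5*(2/5))*(-1) = 2*(-1) = -2)
(N + 156) + (O(r) - 35)/(92 + 67) = (13 + 156) + (-2 - 35)/(92 + 67) = 169 - 37/159 = 26834/159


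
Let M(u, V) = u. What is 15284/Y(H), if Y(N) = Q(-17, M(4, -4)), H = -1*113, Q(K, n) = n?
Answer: 3821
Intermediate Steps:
H = -113
Y(N) = 4
15284/Y(H) = 15284/4 = 15284*(1/4) = 3821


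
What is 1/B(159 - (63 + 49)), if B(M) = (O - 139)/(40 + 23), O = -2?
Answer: -21/47 ≈ -0.44681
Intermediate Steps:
B(M) = -47/21 (B(M) = (-2 - 139)/(40 + 23) = -141/63 = -141*1/63 = -47/21)
1/B(159 - (63 + 49)) = 1/(-47/21) = -21/47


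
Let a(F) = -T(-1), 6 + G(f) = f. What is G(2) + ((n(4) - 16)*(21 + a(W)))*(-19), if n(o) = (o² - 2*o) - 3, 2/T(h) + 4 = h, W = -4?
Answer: 22343/5 ≈ 4468.6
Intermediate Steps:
G(f) = -6 + f
T(h) = 2/(-4 + h)
a(F) = ⅖ (a(F) = -2/(-4 - 1) = -2/(-5) = -2*(-1)/5 = -1*(-⅖) = ⅖)
n(o) = -3 + o² - 2*o
G(2) + ((n(4) - 16)*(21 + a(W)))*(-19) = (-6 + 2) + (((-3 + 4² - 2*4) - 16)*(21 + ⅖))*(-19) = -4 + (((-3 + 16 - 8) - 16)*(107/5))*(-19) = -4 + ((5 - 16)*(107/5))*(-19) = -4 - 11*107/5*(-19) = -4 - 1177/5*(-19) = -4 + 22363/5 = 22343/5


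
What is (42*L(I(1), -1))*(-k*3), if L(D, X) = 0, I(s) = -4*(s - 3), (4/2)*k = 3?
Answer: 0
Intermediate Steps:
k = 3/2 (k = (1/2)*3 = 3/2 ≈ 1.5000)
I(s) = 12 - 4*s (I(s) = -4*(-3 + s) = 12 - 4*s)
(42*L(I(1), -1))*(-k*3) = (42*0)*(-1*3/2*3) = 0*(-3/2*3) = 0*(-9/2) = 0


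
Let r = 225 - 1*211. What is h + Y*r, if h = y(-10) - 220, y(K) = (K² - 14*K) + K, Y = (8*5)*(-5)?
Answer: -2790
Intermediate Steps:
r = 14 (r = 225 - 211 = 14)
Y = -200 (Y = 40*(-5) = -200)
y(K) = K² - 13*K
h = 10 (h = -10*(-13 - 10) - 220 = -10*(-23) - 220 = 230 - 220 = 10)
h + Y*r = 10 - 200*14 = 10 - 2800 = -2790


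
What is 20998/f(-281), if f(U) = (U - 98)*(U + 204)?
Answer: 20998/29183 ≈ 0.71953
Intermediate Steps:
f(U) = (-98 + U)*(204 + U)
20998/f(-281) = 20998/(-19992 + (-281)² + 106*(-281)) = 20998/(-19992 + 78961 - 29786) = 20998/29183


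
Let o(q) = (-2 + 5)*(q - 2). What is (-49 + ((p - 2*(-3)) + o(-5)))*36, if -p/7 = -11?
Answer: 468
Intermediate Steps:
p = 77 (p = -7*(-11) = 77)
o(q) = -6 + 3*q (o(q) = 3*(-2 + q) = -6 + 3*q)
(-49 + ((p - 2*(-3)) + o(-5)))*36 = (-49 + ((77 - 2*(-3)) + (-6 + 3*(-5))))*36 = (-49 + ((77 + 6) + (-6 - 15)))*36 = (-49 + (83 - 21))*36 = (-49 + 62)*36 = 13*36 = 468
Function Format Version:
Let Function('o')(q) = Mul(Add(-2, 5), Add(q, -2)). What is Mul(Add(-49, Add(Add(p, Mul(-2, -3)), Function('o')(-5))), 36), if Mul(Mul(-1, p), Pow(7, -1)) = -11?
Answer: 468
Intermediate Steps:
p = 77 (p = Mul(-7, -11) = 77)
Function('o')(q) = Add(-6, Mul(3, q)) (Function('o')(q) = Mul(3, Add(-2, q)) = Add(-6, Mul(3, q)))
Mul(Add(-49, Add(Add(p, Mul(-2, -3)), Function('o')(-5))), 36) = Mul(Add(-49, Add(Add(77, Mul(-2, -3)), Add(-6, Mul(3, -5)))), 36) = Mul(Add(-49, Add(Add(77, 6), Add(-6, -15))), 36) = Mul(Add(-49, Add(83, -21)), 36) = Mul(Add(-49, 62), 36) = Mul(13, 36) = 468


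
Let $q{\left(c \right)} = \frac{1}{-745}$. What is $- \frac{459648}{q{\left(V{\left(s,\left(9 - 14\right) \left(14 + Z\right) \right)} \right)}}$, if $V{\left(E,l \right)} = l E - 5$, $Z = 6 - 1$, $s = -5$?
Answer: $342437760$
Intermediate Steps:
$Z = 5$
$V{\left(E,l \right)} = -5 + E l$ ($V{\left(E,l \right)} = E l - 5 = -5 + E l$)
$q{\left(c \right)} = - \frac{1}{745}$
$- \frac{459648}{q{\left(V{\left(s,\left(9 - 14\right) \left(14 + Z\right) \right)} \right)}} = - \frac{459648}{- \frac{1}{745}} = \left(-459648\right) \left(-745\right) = 342437760$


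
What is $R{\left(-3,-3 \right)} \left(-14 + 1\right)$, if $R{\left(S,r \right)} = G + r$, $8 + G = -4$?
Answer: $195$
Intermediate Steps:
$G = -12$ ($G = -8 - 4 = -12$)
$R{\left(S,r \right)} = -12 + r$
$R{\left(-3,-3 \right)} \left(-14 + 1\right) = \left(-12 - 3\right) \left(-14 + 1\right) = \left(-15\right) \left(-13\right) = 195$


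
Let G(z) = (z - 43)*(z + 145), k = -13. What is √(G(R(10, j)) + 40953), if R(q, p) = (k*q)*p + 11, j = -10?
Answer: √1887161 ≈ 1373.7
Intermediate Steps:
R(q, p) = 11 - 13*p*q (R(q, p) = (-13*q)*p + 11 = -13*p*q + 11 = 11 - 13*p*q)
G(z) = (-43 + z)*(145 + z)
√(G(R(10, j)) + 40953) = √((-6235 + (11 - 13*(-10)*10)² + 102*(11 - 13*(-10)*10)) + 40953) = √((-6235 + (11 + 1300)² + 102*(11 + 1300)) + 40953) = √((-6235 + 1311² + 102*1311) + 40953) = √((-6235 + 1718721 + 133722) + 40953) = √(1846208 + 40953) = √1887161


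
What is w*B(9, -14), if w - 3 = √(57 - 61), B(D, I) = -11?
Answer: -33 - 22*I ≈ -33.0 - 22.0*I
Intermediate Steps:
w = 3 + 2*I (w = 3 + √(57 - 61) = 3 + √(-4) = 3 + 2*I ≈ 3.0 + 2.0*I)
w*B(9, -14) = (3 + 2*I)*(-11) = -33 - 22*I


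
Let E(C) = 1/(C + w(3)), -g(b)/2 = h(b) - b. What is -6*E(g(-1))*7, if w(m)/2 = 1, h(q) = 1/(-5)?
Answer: -105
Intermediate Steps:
h(q) = -1/5
w(m) = 2 (w(m) = 2*1 = 2)
g(b) = 2/5 + 2*b (g(b) = -2*(-1/5 - b) = 2/5 + 2*b)
E(C) = 1/(2 + C) (E(C) = 1/(C + 2) = 1/(2 + C))
-6*E(g(-1))*7 = -6/(2 + (2/5 + 2*(-1)))*7 = -6/(2 + (2/5 - 2))*7 = -6/(2 - 8/5)*7 = -6/2/5*7 = -6*5/2*7 = -15*7 = -105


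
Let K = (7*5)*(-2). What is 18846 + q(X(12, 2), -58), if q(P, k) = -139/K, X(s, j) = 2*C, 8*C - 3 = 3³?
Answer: 1319359/70 ≈ 18848.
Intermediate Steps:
C = 15/4 (C = 3/8 + (⅛)*3³ = 3/8 + (⅛)*27 = 3/8 + 27/8 = 15/4 ≈ 3.7500)
K = -70 (K = 35*(-2) = -70)
X(s, j) = 15/2 (X(s, j) = 2*(15/4) = 15/2)
q(P, k) = 139/70 (q(P, k) = -139/(-70) = -139*(-1/70) = 139/70)
18846 + q(X(12, 2), -58) = 18846 + 139/70 = 1319359/70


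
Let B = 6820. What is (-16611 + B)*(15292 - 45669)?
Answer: 297421207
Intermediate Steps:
(-16611 + B)*(15292 - 45669) = (-16611 + 6820)*(15292 - 45669) = -9791*(-30377) = 297421207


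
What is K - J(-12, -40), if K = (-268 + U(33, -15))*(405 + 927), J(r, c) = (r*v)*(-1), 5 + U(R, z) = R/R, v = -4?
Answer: -362256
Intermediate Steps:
U(R, z) = -4 (U(R, z) = -5 + R/R = -5 + 1 = -4)
J(r, c) = 4*r (J(r, c) = (r*(-4))*(-1) = -4*r*(-1) = 4*r)
K = -362304 (K = (-268 - 4)*(405 + 927) = -272*1332 = -362304)
K - J(-12, -40) = -362304 - 4*(-12) = -362304 - 1*(-48) = -362304 + 48 = -362256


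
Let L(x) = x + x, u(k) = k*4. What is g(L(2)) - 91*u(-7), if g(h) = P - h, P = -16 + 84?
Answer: 2612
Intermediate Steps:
u(k) = 4*k
P = 68
L(x) = 2*x
g(h) = 68 - h
g(L(2)) - 91*u(-7) = (68 - 2*2) - 91*4*(-7) = (68 - 1*4) - 91*(-28) = (68 - 4) - 1*(-2548) = 64 + 2548 = 2612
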